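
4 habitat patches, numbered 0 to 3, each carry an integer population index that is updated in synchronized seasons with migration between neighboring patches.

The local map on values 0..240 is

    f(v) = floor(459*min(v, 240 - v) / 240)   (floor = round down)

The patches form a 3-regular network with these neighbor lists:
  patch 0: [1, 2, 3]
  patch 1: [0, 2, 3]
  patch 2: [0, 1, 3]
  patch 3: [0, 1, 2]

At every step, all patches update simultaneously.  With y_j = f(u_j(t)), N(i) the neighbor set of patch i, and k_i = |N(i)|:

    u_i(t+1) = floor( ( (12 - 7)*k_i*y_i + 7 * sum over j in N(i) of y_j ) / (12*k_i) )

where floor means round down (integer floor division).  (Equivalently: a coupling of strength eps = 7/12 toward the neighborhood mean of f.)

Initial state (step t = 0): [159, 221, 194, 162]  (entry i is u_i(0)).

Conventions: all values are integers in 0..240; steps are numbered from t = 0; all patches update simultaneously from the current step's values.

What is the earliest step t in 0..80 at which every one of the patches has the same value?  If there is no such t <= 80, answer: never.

Simulating step by step:
t=0: [159, 221, 194, 162]  (not all equal)
t=1: [117, 90, 102, 115]  (not all equal)
t=2: [206, 195, 200, 205]  (not all equal)
t=3: [71, 76, 73, 71]  (not all equal)
t=4: [137, 139, 138, 137]  (not all equal)
t=5: [195, 194, 195, 195]  (not all equal)
t=6: [86, 86, 86, 86]  (all equal)

Answer: 6
Key observation: Synchronization is absorbing here: once all patches are equal they stay equal, and step 6 is the first all-equal step.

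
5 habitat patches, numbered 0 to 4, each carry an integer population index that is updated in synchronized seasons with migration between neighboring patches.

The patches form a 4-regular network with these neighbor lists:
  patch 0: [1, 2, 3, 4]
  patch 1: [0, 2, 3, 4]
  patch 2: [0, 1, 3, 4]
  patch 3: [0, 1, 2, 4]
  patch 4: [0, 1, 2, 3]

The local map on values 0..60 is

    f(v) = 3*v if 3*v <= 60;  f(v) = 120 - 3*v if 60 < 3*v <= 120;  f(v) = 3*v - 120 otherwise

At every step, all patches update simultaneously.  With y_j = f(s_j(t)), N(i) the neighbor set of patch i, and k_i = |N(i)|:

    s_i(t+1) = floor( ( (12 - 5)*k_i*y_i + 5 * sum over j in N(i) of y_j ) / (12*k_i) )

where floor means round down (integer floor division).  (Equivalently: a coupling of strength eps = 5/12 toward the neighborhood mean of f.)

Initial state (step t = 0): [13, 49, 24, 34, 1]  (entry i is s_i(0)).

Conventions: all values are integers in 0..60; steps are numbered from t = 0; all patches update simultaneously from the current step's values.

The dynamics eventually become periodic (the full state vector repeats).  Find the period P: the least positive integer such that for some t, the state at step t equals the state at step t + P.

Simulating step by step:
t=0: [13, 49, 24, 34, 1]
t=1: [32, 27, 37, 22, 15]
t=2: [29, 36, 22, 43, 39]
t=3: [27, 17, 37, 15, 13]
t=4: [37, 43, 23, 40, 37]
t=5: [12, 12, 32, 8, 12]
t=6: [33, 33, 27, 27, 33]
t=7: [24, 24, 33, 33, 24]
t=8: [42, 42, 29, 29, 42]
t=9: [11, 11, 24, 24, 11]
t=10: [36, 36, 43, 43, 36]
t=11: [11, 11, 9, 9, 11]
t=12: [31, 31, 28, 28, 31]
t=13: [28, 28, 33, 33, 28]
t=14: [32, 32, 25, 25, 32]
t=15: [28, 28, 38, 38, 28]
t=16: [29, 29, 15, 15, 29]
t=17: [35, 35, 41, 41, 35]
t=18: [12, 12, 6, 6, 12]
t=19: [32, 32, 23, 23, 32]
t=20: [29, 29, 42, 42, 29]
t=21: [27, 27, 14, 14, 27]
t=22: [39, 39, 41, 41, 39]
t=23: [3, 3, 3, 3, 3]
t=24: [9, 9, 9, 9, 9]
t=25: [27, 27, 27, 27, 27]
t=26: [39, 39, 39, 39, 39]
t=27: [3, 3, 3, 3, 3]

Answer: 4
Key observation: The state at step 23, [3, 3, 3, 3, 3], reappears at step 27 — and no state repeats earlier — so the cycle the system enters has period 4.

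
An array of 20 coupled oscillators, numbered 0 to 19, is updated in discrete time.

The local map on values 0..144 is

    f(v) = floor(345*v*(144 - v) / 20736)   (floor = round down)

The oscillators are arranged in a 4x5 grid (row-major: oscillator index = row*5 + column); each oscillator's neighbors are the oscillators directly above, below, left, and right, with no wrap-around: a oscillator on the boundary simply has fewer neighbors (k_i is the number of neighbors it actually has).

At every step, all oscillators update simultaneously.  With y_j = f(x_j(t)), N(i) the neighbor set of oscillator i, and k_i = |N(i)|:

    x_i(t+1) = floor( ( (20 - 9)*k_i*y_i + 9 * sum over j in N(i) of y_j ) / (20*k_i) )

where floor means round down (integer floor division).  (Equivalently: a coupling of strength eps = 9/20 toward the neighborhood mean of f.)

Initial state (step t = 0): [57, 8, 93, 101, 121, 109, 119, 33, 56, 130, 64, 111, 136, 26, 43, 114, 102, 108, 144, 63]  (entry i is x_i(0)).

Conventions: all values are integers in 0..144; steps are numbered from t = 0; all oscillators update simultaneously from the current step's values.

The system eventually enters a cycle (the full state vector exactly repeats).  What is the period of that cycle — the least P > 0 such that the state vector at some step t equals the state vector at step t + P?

Simulating step by step:
t=0: [57, 8, 93, 101, 121, 109, 119, 33, 56, 130, 64, 111, 136, 26, 43, 114, 102, 108, 144, 63]
t=1: [63, 41, 65, 70, 48, 67, 49, 58, 68, 46, 73, 58, 36, 47, 64, 65, 66, 48, 29, 62]
t=2: [81, 75, 82, 84, 78, 83, 78, 80, 82, 78, 85, 80, 70, 73, 81, 85, 83, 72, 65, 77]
t=3: [84, 85, 84, 83, 84, 84, 85, 84, 84, 84, 83, 84, 85, 85, 84, 83, 84, 85, 85, 84]
t=4: [83, 83, 83, 83, 83, 83, 83, 83, 83, 83, 83, 83, 83, 83, 83, 83, 83, 83, 83, 83]
t=5: [84, 84, 84, 84, 84, 84, 84, 84, 84, 84, 84, 84, 84, 84, 84, 84, 84, 84, 84, 84]
t=6: [83, 83, 83, 83, 83, 83, 83, 83, 83, 83, 83, 83, 83, 83, 83, 83, 83, 83, 83, 83]

Answer: 2
Key observation: The state at step 4, [83, 83, 83, 83, 83, 83, 83, 83, 83, 83, 83, 83, 83, 83, 83, 83, 83, 83, 83, 83], reappears at step 6 — and no state repeats earlier — so the cycle the system enters has period 2.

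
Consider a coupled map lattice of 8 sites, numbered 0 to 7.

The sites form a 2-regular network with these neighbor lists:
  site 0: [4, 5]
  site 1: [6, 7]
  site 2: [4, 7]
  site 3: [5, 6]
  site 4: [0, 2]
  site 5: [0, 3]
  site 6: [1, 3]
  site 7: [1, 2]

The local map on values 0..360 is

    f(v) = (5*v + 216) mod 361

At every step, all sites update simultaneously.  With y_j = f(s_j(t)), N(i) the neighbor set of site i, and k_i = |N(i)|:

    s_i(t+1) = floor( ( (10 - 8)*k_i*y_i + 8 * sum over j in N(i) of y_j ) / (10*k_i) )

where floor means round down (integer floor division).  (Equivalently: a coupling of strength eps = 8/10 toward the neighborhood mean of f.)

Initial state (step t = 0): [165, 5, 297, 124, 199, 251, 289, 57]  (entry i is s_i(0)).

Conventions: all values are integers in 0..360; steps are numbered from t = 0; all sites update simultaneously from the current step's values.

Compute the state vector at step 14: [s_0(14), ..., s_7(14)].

Answer: [115, 127, 138, 69, 141, 131, 55, 102]

Derivation:
t=0: [165, 5, 297, 124, 199, 251, 289, 57]
t=1: [125, 191, 158, 120, 256, 178, 185, 227]
t=2: [53, 148, 184, 51, 171, 89, 84, 202]
t=3: [283, 214, 207, 252, 139, 152, 192, 143]
t=4: [214, 161, 192, 145, 179, 138, 112, 190]
t=5: [125, 114, 63, 139, 124, 205, 218, 173]
t=6: [132, 245, 223, 190, 138, 154, 145, 165]
t=7: [210, 286, 250, 209, 197, 147, 220, 306]
t=8: [175, 254, 172, 220, 105, 190, 198, 150]
t=9: [42, 155, 176, 129, 148, 113, 134, 207]
t=10: [130, 186, 163, 117, 78, 93, 196, 146]
t=11: [254, 147, 249, 189, 230, 153, 79, 193]
t=12: [225, 185, 155, 219, 80, 99, 172, 118]
t=13: [293, 186, 189, 327, 261, 264, 185, 147]
t=14: [115, 127, 138, 69, 141, 131, 55, 102]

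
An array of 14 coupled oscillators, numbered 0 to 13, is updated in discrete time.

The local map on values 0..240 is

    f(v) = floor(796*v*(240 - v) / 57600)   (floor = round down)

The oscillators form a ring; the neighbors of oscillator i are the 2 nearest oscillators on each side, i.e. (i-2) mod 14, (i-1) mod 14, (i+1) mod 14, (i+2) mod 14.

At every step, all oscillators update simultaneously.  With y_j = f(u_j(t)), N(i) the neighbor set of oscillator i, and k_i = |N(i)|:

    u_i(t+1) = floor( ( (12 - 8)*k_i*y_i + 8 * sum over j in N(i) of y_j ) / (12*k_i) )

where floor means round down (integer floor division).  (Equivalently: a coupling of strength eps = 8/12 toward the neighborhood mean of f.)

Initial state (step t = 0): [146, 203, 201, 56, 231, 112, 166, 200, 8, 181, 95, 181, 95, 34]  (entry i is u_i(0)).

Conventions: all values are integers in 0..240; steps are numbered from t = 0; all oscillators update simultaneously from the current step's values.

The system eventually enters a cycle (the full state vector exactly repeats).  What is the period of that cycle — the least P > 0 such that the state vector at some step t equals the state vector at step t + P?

Answer: 2
Key observation: The state at step 6, [198, 198, 198, 198, 198, 198, 198, 198, 198, 198, 198, 198, 198, 198], reappears at step 8 — and no state repeats earlier — so the cycle the system enters has period 2.

Derivation:
t=0: [146, 203, 201, 56, 231, 112, 166, 200, 8, 181, 95, 181, 95, 34]
t=1: [145, 123, 113, 120, 112, 140, 116, 126, 111, 127, 148, 152, 167, 136]
t=2: [189, 196, 196, 197, 197, 196, 197, 197, 196, 193, 187, 186, 182, 188]
t=3: [130, 123, 120, 118, 117, 117, 117, 119, 122, 126, 133, 136, 138, 134]
t=4: [196, 197, 198, 198, 198, 198, 198, 198, 197, 197, 196, 195, 195, 196]
t=5: [118, 116, 115, 114, 114, 114, 114, 115, 116, 117, 119, 119, 120, 119]
t=6: [198, 198, 198, 198, 198, 198, 198, 198, 198, 198, 198, 198, 198, 198]
t=7: [114, 114, 114, 114, 114, 114, 114, 114, 114, 114, 114, 114, 114, 114]
t=8: [198, 198, 198, 198, 198, 198, 198, 198, 198, 198, 198, 198, 198, 198]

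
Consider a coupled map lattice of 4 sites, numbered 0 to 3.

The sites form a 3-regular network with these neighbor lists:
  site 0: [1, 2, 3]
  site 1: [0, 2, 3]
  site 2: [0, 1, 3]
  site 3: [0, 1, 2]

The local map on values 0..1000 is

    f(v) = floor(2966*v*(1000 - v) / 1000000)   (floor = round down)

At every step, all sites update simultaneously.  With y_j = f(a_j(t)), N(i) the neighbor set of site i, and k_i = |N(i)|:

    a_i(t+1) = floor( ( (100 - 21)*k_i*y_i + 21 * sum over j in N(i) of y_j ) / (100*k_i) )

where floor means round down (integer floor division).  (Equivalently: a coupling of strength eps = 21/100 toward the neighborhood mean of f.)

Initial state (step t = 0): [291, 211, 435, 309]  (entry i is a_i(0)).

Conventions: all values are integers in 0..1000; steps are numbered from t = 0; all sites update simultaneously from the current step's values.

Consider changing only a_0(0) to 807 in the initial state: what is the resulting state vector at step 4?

Simulating step by step:
t=0: [807, 211, 435, 309]
t=1: [493, 517, 686, 617]
t=2: [730, 730, 656, 701]
t=3: [592, 592, 653, 619]
t=4: [711, 711, 680, 699]

Answer: [711, 711, 680, 699]
Key observation: This trace re-runs the system from the modified initial state.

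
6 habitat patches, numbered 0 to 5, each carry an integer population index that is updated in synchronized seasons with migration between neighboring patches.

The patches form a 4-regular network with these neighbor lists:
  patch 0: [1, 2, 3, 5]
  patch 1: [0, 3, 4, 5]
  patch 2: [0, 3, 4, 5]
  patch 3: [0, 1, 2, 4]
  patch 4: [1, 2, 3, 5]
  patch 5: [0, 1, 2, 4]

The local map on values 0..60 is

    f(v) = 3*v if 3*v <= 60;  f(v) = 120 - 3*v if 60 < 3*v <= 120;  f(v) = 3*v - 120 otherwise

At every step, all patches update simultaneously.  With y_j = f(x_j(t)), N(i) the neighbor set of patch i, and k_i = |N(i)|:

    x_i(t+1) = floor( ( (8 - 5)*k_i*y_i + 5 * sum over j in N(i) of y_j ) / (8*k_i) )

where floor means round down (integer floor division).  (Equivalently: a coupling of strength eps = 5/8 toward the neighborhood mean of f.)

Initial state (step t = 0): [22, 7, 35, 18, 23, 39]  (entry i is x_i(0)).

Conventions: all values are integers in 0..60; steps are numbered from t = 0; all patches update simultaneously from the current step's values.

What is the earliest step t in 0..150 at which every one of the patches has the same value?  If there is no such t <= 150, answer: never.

Simulating step by step:
t=0: [22, 7, 35, 18, 23, 39]  (not all equal)
t=1: [34, 33, 30, 42, 33, 23]  (not all equal)
t=2: [23, 22, 26, 16, 24, 33]  (not all equal)
t=3: [44, 46, 42, 48, 43, 38]  (not all equal)
t=4: [12, 14, 10, 16, 11, 9]  (not all equal)
t=5: [36, 38, 33, 40, 35, 32]  (not all equal)
t=6: [12, 10, 15, 8, 13, 17]  (not all equal)
t=7: [36, 34, 40, 32, 38, 42]  (not all equal)
t=8: [12, 14, 7, 14, 9, 7]  (not all equal)
t=9: [33, 35, 27, 35, 29, 27]  (not all equal)
t=10: [24, 22, 31, 22, 29, 31]  (not all equal)
t=11: [43, 45, 35, 45, 37, 35]  (not all equal)
t=12: [12, 13, 13, 13, 12, 13]  (not all equal)
t=13: [37, 38, 38, 38, 37, 38]  (not all equal)
t=14: [7, 6, 6, 6, 7, 6]  (not all equal)
t=15: [19, 18, 18, 18, 19, 18]  (not all equal)
t=16: [55, 54, 54, 54, 55, 54]  (not all equal)
t=17: [43, 42, 42, 42, 43, 42]  (not all equal)
t=18: [7, 6, 6, 6, 7, 6]  (not all equal)

Answer: never
Key observation: The state at step 14 reappears at step 18 — the system is in a cycle of period 4 from step 14 on.  No step 0..18 is synchronized, and the cycle repeats forever, so no step up to 150 (or ever) has all patches equal.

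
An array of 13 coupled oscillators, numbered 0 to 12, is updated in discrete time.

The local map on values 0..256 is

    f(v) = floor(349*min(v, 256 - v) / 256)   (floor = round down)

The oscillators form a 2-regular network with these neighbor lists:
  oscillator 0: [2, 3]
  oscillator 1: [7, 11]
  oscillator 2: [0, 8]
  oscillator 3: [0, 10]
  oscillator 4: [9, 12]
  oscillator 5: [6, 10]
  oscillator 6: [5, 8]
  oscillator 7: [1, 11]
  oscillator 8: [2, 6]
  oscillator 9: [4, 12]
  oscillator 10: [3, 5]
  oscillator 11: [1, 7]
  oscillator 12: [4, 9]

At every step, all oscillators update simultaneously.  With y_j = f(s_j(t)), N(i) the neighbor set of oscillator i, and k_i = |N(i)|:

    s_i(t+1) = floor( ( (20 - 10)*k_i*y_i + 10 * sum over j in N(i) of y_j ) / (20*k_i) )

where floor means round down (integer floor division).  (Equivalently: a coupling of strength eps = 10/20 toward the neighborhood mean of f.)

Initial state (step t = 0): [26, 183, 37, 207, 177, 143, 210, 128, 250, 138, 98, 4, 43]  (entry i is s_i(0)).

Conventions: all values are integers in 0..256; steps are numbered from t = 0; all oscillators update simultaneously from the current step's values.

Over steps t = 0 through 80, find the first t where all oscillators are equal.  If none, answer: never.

Simulating step by step:
t=0: [26, 183, 37, 207, 177, 143, 210, 128, 250, 138, 98, 4, 43]  (not all equal)
t=1: [46, 94, 35, 75, 108, 125, 71, 113, 32, 121, 121, 70, 95]  (not all equal)
t=2: [68, 126, 49, 107, 146, 150, 101, 132, 57, 151, 150, 118, 142]  (not all equal)
t=3: [98, 167, 75, 131, 149, 142, 123, 167, 89, 147, 144, 165, 150]  (not all equal)
t=4: [134, 121, 114, 156, 145, 157, 152, 121, 127, 146, 157, 122, 145]  (not all equal)
t=5: [155, 164, 162, 143, 150, 135, 147, 164, 160, 150, 134, 165, 150]  (not all equal)
t=6: [139, 124, 130, 152, 144, 160, 147, 124, 134, 144, 162, 124, 144]  (not all equal)
t=7: [157, 169, 166, 142, 152, 134, 148, 169, 162, 152, 131, 169, 152]  (not all equal)
t=8: [136, 118, 126, 153, 141, 162, 147, 118, 131, 141, 165, 118, 141]  (not all equal)
t=9: [159, 160, 168, 141, 156, 132, 148, 160, 164, 156, 129, 160, 156]  (not all equal)
t=10: [134, 130, 123, 154, 136, 164, 147, 130, 129, 136, 167, 130, 136]  (not all equal)
t=11: [159, 171, 168, 141, 163, 129, 148, 171, 165, 163, 126, 171, 163]  (not all equal)
t=12: [134, 115, 123, 153, 126, 166, 147, 115, 128, 126, 167, 115, 126]  (not all equal)
t=13: [159, 156, 168, 141, 171, 128, 148, 156, 165, 171, 126, 156, 171]  (not all equal)
t=14: [134, 136, 123, 153, 115, 166, 148, 136, 128, 115, 168, 136, 115]  (not all equal)
t=15: [159, 163, 168, 141, 156, 127, 147, 163, 165, 156, 125, 163, 156]  (not all equal)
t=16: [134, 126, 123, 153, 136, 166, 148, 126, 128, 136, 167, 126, 136]  (not all equal)
t=17: [159, 171, 168, 141, 163, 128, 147, 171, 165, 163, 126, 171, 163]  (not all equal)
t=18: [134, 115, 123, 153, 126, 166, 148, 115, 128, 126, 168, 115, 126]  (not all equal)
t=19: [159, 156, 168, 141, 171, 127, 147, 156, 165, 171, 125, 156, 171]  (not all equal)
t=20: [134, 136, 123, 153, 115, 166, 148, 136, 128, 115, 167, 136, 115]  (not all equal)
t=21: [159, 163, 168, 141, 156, 128, 147, 163, 165, 156, 126, 163, 156]  (not all equal)
t=22: [134, 126, 123, 153, 136, 166, 148, 126, 128, 136, 168, 126, 136]  (not all equal)
t=23: [159, 171, 168, 141, 163, 127, 147, 171, 165, 163, 125, 171, 163]  (not all equal)
t=24: [134, 115, 123, 153, 126, 166, 148, 115, 128, 126, 167, 115, 126]  (not all equal)
t=25: [159, 156, 168, 141, 171, 128, 147, 156, 165, 171, 126, 156, 171]  (not all equal)
t=26: [134, 136, 123, 153, 115, 166, 148, 136, 128, 115, 168, 136, 115]  (not all equal)

Answer: never
Key observation: The state at step 14 reappears at step 26 — the system is in a cycle of period 12 from step 14 on.  No step 0..26 is synchronized, and the cycle repeats forever, so no step up to 80 (or ever) has all oscillators equal.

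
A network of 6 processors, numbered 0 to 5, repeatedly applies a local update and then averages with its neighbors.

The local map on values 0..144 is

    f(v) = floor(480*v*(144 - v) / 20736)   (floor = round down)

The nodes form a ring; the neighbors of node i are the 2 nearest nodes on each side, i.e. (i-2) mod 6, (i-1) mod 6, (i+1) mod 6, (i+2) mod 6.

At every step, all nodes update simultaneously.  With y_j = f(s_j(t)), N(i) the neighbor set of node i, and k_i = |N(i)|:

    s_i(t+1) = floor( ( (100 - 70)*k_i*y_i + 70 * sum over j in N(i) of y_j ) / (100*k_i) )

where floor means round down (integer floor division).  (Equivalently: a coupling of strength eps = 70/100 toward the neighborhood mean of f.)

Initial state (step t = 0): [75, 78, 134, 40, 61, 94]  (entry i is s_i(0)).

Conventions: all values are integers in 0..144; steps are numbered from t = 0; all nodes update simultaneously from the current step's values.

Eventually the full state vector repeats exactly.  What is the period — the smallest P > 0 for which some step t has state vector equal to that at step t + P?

Simulating step by step:
t=0: [75, 78, 134, 40, 61, 94]
t=1: [101, 97, 88, 94, 97, 111]
t=2: [101, 102, 107, 103, 102, 98]
t=3: [98, 98, 96, 97, 98, 100]
t=4: [103, 104, 104, 104, 104, 103]
t=5: [96, 96, 96, 96, 96, 96]
t=6: [106, 106, 106, 106, 106, 106]
t=7: [93, 93, 93, 93, 93, 93]
t=8: [109, 109, 109, 109, 109, 109]
t=9: [88, 88, 88, 88, 88, 88]
t=10: [114, 114, 114, 114, 114, 114]
t=11: [79, 79, 79, 79, 79, 79]
t=12: [118, 118, 118, 118, 118, 118]
t=13: [71, 71, 71, 71, 71, 71]
t=14: [119, 119, 119, 119, 119, 119]
t=15: [68, 68, 68, 68, 68, 68]
t=16: [119, 119, 119, 119, 119, 119]

Answer: 2
Key observation: The state at step 14, [119, 119, 119, 119, 119, 119], reappears at step 16 — and no state repeats earlier — so the cycle the system enters has period 2.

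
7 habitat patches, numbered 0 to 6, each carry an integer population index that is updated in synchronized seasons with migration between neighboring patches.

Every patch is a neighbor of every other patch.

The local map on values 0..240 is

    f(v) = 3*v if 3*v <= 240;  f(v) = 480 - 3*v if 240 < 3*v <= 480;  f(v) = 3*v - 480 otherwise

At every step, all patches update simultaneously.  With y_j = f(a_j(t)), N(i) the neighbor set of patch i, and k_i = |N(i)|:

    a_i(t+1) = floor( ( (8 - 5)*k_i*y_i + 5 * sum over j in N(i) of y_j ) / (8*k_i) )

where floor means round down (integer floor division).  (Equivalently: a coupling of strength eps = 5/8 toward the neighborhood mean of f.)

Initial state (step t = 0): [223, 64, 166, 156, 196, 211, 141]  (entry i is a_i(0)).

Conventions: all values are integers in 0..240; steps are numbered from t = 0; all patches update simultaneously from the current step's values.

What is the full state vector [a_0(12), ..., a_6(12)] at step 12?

Answer: [152, 152, 150, 150, 153, 154, 151]

Derivation:
t=0: [223, 64, 166, 156, 196, 211, 141]
t=1: [127, 127, 80, 79, 105, 117, 91]
t=2: [149, 149, 187, 186, 167, 157, 178]
t=3: [41, 41, 54, 53, 37, 34, 46]
t=4: [128, 128, 139, 138, 125, 123, 133]
t=5: [90, 90, 81, 82, 92, 94, 86]
t=6: [214, 214, 222, 221, 213, 211, 217]
t=7: [166, 166, 172, 172, 165, 163, 168]
t=8: [21, 21, 26, 26, 20, 18, 22]
t=9: [65, 65, 69, 69, 64, 62, 66]
t=10: [196, 196, 199, 199, 195, 194, 197]
t=11: [109, 109, 111, 111, 108, 107, 110]
t=12: [152, 152, 150, 150, 153, 154, 151]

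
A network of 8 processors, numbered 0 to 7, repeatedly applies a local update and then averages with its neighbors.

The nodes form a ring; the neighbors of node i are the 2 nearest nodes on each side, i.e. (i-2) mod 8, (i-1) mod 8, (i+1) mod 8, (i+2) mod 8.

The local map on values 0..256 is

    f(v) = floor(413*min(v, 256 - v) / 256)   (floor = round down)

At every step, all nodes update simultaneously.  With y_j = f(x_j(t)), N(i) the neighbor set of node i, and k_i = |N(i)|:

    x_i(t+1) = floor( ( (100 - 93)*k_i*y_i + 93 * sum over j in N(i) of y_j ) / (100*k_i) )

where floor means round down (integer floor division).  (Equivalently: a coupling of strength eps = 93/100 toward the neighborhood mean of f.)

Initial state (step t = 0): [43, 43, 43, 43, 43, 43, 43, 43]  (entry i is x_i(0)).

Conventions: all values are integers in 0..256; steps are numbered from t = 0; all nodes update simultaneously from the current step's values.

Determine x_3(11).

Simulating step by step:
t=0: [43, 43, 43, 43, 43, 43, 43, 43]
t=1: [69, 69, 69, 69, 69, 69, 69, 69]
t=2: [111, 111, 111, 111, 111, 111, 111, 111]
t=3: [179, 179, 179, 179, 179, 179, 179, 179]
t=4: [124, 124, 124, 124, 124, 124, 124, 124]
t=5: [200, 200, 200, 200, 200, 200, 200, 200]
t=6: [90, 90, 90, 90, 90, 90, 90, 90]
t=7: [145, 145, 145, 145, 145, 145, 145, 145]
t=8: [179, 179, 179, 179, 179, 179, 179, 179]
t=9: [124, 124, 124, 124, 124, 124, 124, 124]
t=10: [200, 200, 200, 200, 200, 200, 200, 200]
t=11: [90, 90, 90, 90, 90, 90, 90, 90]

Answer: x_3(11) = 90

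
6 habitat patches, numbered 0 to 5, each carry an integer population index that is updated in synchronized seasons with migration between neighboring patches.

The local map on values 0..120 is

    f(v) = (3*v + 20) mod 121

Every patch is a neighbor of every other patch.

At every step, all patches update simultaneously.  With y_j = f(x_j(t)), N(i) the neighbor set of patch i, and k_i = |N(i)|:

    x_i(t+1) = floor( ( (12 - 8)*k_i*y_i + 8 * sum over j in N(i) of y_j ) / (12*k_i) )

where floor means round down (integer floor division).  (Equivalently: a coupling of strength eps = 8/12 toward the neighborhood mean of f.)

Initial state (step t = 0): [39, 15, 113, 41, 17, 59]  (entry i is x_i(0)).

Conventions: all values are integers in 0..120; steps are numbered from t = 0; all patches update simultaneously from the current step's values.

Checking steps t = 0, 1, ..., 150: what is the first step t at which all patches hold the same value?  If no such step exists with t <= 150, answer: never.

Answer: never
Key observation: The state at step 7 reappears at step 12 — the system is in a cycle of period 5 from step 7 on.  No step 0..12 is synchronized, and the cycle repeats forever, so no step up to 150 (or ever) has all patches equal.

Derivation:
t=0: [39, 15, 113, 41, 17, 59]  (not all equal)
t=1: [52, 61, 72, 53, 63, 64]  (not all equal)
t=2: [76, 81, 88, 76, 82, 83]  (not all equal)
t=3: [18, 21, 25, 18, 21, 22]  (not all equal)
t=4: [80, 82, 85, 80, 82, 83]  (not all equal)
t=5: [22, 24, 25, 22, 24, 24]  (not all equal)
t=6: [89, 90, 91, 89, 90, 90]  (not all equal)
t=7: [47, 47, 48, 47, 47, 47]  (not all equal)
t=8: [40, 40, 41, 40, 40, 40]  (not all equal)
t=9: [19, 19, 20, 19, 19, 19]  (not all equal)
t=10: [77, 77, 78, 77, 77, 77]  (not all equal)
t=11: [9, 9, 10, 9, 9, 9]  (not all equal)
t=12: [47, 47, 48, 47, 47, 47]  (not all equal)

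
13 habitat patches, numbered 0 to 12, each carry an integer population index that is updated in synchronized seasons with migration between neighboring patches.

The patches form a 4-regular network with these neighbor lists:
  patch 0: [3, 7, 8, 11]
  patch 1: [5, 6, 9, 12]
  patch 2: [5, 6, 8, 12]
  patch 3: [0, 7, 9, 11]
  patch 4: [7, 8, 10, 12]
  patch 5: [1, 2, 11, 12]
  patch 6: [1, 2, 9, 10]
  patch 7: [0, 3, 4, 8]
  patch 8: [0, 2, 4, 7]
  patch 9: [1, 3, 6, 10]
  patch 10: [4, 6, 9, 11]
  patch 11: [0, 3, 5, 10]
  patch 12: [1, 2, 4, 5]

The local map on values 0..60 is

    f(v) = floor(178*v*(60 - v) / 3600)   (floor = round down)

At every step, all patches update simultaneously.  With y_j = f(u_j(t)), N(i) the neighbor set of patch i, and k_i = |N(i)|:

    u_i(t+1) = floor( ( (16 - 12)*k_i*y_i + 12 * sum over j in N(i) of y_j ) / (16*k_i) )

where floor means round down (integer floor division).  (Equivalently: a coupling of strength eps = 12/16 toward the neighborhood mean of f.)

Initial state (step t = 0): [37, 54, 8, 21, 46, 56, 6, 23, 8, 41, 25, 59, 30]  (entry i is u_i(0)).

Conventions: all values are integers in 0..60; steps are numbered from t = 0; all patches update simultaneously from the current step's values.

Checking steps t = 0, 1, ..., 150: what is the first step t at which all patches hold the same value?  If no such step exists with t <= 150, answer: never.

Answer: never
Key observation: The state at step 4 reappears at step 6 — the system is in a cycle of period 2 from step 4 on.  No step 0..6 is synchronized, and the cycle repeats forever, so no step up to 150 (or ever) has all patches equal.

Derivation:
t=0: [37, 54, 8, 21, 46, 56, 6, 23, 8, 41, 25, 59, 30]  (not all equal)
t=1: [30, 24, 22, 33, 35, 18, 25, 35, 30, 31, 27, 26, 25]  (not all equal)
t=2: [43, 41, 41, 43, 43, 40, 42, 43, 43, 43, 43, 42, 41]  (not all equal)
t=3: [36, 37, 37, 36, 36, 38, 37, 36, 36, 36, 36, 36, 37]  (not all equal)
t=4: [42, 41, 41, 42, 42, 41, 42, 42, 42, 42, 42, 41, 41]  (not all equal)
t=5: [37, 37, 37, 37, 37, 38, 37, 37, 37, 37, 37, 37, 37]  (not all equal)
t=6: [42, 41, 41, 42, 42, 41, 42, 42, 42, 42, 42, 41, 41]  (not all equal)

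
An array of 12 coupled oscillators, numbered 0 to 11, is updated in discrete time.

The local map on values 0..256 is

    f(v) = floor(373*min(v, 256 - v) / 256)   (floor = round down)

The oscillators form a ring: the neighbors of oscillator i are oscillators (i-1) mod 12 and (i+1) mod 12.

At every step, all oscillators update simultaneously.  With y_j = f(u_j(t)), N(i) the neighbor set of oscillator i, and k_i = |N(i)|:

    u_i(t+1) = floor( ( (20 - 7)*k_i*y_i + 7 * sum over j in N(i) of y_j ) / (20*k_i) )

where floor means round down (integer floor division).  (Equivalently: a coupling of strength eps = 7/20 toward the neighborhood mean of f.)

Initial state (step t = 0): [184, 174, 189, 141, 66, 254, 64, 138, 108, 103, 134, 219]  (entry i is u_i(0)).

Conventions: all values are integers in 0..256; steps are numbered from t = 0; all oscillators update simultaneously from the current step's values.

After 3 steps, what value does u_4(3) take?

Simulating step by step:
t=0: [184, 174, 189, 141, 66, 254, 64, 138, 108, 103, 134, 219]
t=1: [97, 112, 113, 142, 91, 34, 90, 154, 158, 155, 150, 83]
t=2: [141, 159, 164, 159, 123, 77, 119, 143, 143, 147, 146, 129]
t=3: [165, 144, 136, 146, 160, 134, 160, 165, 162, 159, 164, 177]

Answer: u_4(3) = 160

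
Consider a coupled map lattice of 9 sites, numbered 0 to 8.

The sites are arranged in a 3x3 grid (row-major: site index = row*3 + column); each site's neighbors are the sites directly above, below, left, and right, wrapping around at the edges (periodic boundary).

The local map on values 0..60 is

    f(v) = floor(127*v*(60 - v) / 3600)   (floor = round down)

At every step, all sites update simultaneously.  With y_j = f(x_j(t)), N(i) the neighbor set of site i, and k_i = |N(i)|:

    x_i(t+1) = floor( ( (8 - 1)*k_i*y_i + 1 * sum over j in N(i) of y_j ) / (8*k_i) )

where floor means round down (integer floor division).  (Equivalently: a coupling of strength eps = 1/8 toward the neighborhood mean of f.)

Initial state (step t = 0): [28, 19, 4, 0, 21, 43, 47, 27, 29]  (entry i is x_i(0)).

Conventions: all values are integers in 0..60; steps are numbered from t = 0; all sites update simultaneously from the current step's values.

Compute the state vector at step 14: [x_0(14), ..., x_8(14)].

Answer: [31, 31, 31, 31, 31, 31, 31, 31, 31]

Derivation:
t=0: [28, 19, 4, 0, 21, 43, 47, 27, 29]
t=1: [28, 26, 9, 3, 27, 23, 21, 30, 29]
t=2: [29, 30, 17, 9, 30, 28, 27, 30, 30]
t=3: [30, 30, 25, 17, 30, 30, 30, 31, 30]
t=4: [30, 30, 30, 25, 30, 30, 30, 31, 30]
t=5: [30, 31, 31, 30, 30, 30, 30, 31, 31]
t=6: [31, 31, 31, 31, 31, 31, 31, 31, 31]
t=7: [31, 31, 31, 31, 31, 31, 31, 31, 31]
t=8: [31, 31, 31, 31, 31, 31, 31, 31, 31]
t=9: [31, 31, 31, 31, 31, 31, 31, 31, 31]
t=10: [31, 31, 31, 31, 31, 31, 31, 31, 31]
t=11: [31, 31, 31, 31, 31, 31, 31, 31, 31]
t=12: [31, 31, 31, 31, 31, 31, 31, 31, 31]
t=13: [31, 31, 31, 31, 31, 31, 31, 31, 31]
t=14: [31, 31, 31, 31, 31, 31, 31, 31, 31]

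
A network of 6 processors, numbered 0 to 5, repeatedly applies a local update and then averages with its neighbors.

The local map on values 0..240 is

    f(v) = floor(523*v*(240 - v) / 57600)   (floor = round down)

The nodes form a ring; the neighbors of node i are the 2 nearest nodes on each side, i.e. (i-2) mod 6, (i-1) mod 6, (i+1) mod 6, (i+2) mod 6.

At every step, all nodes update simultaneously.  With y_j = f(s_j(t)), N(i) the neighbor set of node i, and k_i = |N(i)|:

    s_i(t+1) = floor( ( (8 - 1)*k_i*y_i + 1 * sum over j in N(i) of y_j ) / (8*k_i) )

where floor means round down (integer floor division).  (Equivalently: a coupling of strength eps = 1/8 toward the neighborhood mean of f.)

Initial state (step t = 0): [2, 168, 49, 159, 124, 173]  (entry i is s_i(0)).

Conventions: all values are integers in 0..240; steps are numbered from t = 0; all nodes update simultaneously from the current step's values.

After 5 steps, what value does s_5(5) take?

Simulating step by step:
t=0: [2, 168, 49, 159, 124, 173]
t=1: [16, 105, 84, 114, 123, 103]
t=2: [43, 124, 116, 129, 126, 125]
t=3: [82, 128, 128, 130, 128, 128]
t=4: [118, 129, 129, 129, 129, 129]
t=5: [130, 130, 130, 130, 130, 130]

Answer: s_5(5) = 130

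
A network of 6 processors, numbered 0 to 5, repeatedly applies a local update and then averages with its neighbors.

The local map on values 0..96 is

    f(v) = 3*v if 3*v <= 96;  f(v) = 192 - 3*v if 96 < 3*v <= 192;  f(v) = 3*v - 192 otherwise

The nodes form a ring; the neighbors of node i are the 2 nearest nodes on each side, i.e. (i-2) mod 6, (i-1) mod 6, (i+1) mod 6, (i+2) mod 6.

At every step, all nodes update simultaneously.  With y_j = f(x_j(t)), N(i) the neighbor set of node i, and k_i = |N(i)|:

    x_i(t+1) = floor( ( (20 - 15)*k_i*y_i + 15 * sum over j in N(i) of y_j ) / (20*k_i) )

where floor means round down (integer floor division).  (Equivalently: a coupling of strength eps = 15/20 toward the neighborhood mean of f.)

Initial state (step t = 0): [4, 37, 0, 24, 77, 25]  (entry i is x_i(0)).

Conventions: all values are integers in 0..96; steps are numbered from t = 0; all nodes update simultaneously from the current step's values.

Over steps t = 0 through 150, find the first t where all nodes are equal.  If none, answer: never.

Simulating step by step:
t=0: [4, 37, 0, 24, 77, 25]  (not all equal)
t=1: [39, 50, 38, 54, 39, 57]  (not all equal)
t=2: [59, 48, 61, 48, 57, 46]  (not all equal)
t=3: [28, 35, 27, 36, 28, 38]  (not all equal)
t=4: [82, 83, 83, 82, 82, 83]  (not all equal)
t=5: [55, 55, 55, 55, 55, 55]  (all equal)

Answer: 5
Key observation: Synchronization is absorbing here: once all nodes are equal they stay equal, and step 5 is the first all-equal step.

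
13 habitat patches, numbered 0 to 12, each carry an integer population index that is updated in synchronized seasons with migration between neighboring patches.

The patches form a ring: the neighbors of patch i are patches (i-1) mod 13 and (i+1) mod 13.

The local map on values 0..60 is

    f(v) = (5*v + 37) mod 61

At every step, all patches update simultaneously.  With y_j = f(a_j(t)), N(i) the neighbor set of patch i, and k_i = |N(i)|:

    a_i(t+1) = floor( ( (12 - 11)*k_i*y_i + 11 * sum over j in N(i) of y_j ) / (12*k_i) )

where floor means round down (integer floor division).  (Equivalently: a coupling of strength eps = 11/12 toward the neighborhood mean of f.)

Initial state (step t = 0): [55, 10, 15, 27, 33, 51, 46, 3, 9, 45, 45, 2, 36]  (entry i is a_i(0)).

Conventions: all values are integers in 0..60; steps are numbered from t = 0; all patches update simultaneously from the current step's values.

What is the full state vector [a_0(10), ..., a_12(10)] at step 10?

Simulating step by step:
t=0: [55, 10, 15, 27, 33, 51, 46, 3, 9, 45, 45, 2, 36]
t=1: [28, 28, 39, 36, 46, 23, 47, 24, 33, 19, 31, 27, 27]
t=2: [52, 52, 44, 35, 31, 25, 32, 24, 22, 13, 28, 31, 52]
t=3: [53, 34, 38, 12, 32, 13, 35, 20, 36, 40, 27, 50, 32]
t=4: [22, 48, 31, 29, 36, 23, 28, 30, 34, 43, 48, 32, 47]
t=5: [30, 18, 43, 24, 44, 43, 20, 36, 7, 26, 12, 29, 20]
t=6: [9, 5, 19, 12, 20, 13, 20, 14, 37, 25, 51, 28, 30]
t=7: [4, 14, 17, 14, 36, 17, 41, 28, 42, 43, 47, 28, 35]
t=8: [39, 29, 42, 19, 23, 42, 30, 33, 29, 14, 31, 30, 53]
t=9: [58, 28, 32, 15, 8, 15, 10, 30, 34, 35, 23, 31, 29]
t=10: [54, 21, 49, 18, 48, 23, 27, 23, 17, 27, 19, 42, 19]

Answer: [54, 21, 49, 18, 48, 23, 27, 23, 17, 27, 19, 42, 19]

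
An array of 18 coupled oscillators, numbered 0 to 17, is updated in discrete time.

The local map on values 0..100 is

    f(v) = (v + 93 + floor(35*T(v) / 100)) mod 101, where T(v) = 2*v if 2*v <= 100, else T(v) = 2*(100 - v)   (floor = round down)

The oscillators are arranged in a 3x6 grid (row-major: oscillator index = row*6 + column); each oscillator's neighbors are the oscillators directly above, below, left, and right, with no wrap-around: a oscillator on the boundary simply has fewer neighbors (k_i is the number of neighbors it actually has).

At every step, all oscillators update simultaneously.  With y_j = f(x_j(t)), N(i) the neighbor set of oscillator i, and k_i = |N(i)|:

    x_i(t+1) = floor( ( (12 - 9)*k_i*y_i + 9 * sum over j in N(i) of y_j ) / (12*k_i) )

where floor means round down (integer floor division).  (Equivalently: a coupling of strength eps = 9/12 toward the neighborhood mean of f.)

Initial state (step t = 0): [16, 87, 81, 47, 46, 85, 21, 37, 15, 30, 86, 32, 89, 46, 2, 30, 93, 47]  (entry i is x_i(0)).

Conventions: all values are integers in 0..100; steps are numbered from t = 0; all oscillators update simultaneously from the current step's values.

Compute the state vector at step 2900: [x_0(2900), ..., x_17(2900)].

Simulating step by step:
t=0: [16, 87, 81, 47, 46, 85, 21, 37, 15, 30, 86, 32, 89, 46, 2, 30, 93, 47]
t=1: [47, 61, 65, 67, 78, 65, 47, 51, 56, 51, 68, 72, 58, 77, 56, 67, 72, 68]
t=2: [74, 77, 80, 81, 82, 83, 74, 78, 78, 80, 82, 82, 78, 79, 80, 80, 82, 82]
t=3: [84, 85, 85, 86, 86, 86, 84, 84, 85, 85, 86, 86, 84, 85, 85, 86, 86, 86]
t=4: [87, 87, 87, 87, 87, 87, 87, 87, 87, 87, 87, 87, 87, 87, 87, 87, 87, 87]
t=5: [88, 88, 88, 88, 88, 88, 88, 88, 88, 88, 88, 88, 88, 88, 88, 88, 88, 88]
t=6: [88, 88, 88, 88, 88, 88, 88, 88, 88, 88, 88, 88, 88, 88, 88, 88, 88, 88]

Answer: [88, 88, 88, 88, 88, 88, 88, 88, 88, 88, 88, 88, 88, 88, 88, 88, 88, 88]
Key observation: The state at step 5, [88, 88, 88, 88, 88, 88, 88, 88, 88, 88, 88, 88, 88, 88, 88, 88, 88, 88], reappears at step 6: the system is in a cycle of period 1 from step 5 on.  Therefore the state at step 2900 equals the state at step 5 + ((2900 - 5) mod 1) = 5, which is [88, 88, 88, 88, 88, 88, 88, 88, 88, 88, 88, 88, 88, 88, 88, 88, 88, 88].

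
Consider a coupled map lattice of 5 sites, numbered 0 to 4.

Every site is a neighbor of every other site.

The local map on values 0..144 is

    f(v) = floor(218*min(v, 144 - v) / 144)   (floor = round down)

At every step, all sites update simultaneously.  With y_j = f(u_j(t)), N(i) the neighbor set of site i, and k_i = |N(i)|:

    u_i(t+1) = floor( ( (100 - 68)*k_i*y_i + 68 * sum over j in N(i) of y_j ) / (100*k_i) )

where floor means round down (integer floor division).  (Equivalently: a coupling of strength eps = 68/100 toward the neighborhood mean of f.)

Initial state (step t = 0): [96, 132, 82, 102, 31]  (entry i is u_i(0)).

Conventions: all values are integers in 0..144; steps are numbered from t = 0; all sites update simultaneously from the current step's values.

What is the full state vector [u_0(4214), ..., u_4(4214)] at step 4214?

Answer: [87, 87, 87, 87, 87]
Key observation: The state at step 3, [86, 86, 86, 86, 86], reappears at step 5: the system is in a cycle of period 2 from step 3 on.  Therefore the state at step 4214 equals the state at step 3 + ((4214 - 3) mod 2) = 4, which is [87, 87, 87, 87, 87].

Derivation:
t=0: [96, 132, 82, 102, 31]
t=1: [60, 52, 63, 59, 56]
t=2: [87, 85, 88, 87, 86]
t=3: [86, 86, 86, 86, 86]
t=4: [87, 87, 87, 87, 87]
t=5: [86, 86, 86, 86, 86]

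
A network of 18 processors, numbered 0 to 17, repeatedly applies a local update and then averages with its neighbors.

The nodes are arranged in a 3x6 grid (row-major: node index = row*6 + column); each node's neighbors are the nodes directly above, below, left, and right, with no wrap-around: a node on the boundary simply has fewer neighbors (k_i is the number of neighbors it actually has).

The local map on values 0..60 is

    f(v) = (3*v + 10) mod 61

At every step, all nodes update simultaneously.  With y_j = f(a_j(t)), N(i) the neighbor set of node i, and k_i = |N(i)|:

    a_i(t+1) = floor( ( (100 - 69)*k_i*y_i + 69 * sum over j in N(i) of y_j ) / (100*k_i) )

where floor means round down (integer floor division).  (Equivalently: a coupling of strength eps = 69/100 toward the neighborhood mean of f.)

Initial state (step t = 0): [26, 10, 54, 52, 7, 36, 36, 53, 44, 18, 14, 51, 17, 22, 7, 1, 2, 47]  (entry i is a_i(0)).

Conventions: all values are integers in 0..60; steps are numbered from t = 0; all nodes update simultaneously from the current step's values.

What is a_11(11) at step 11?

Answer: a_11(11) = 15

Derivation:
t=0: [26, 10, 54, 52, 7, 36, 36, 53, 44, 18, 14, 51, 17, 22, 7, 1, 2, 47]
t=1: [41, 40, 39, 32, 44, 42, 34, 37, 28, 23, 31, 44, 24, 22, 20, 15, 26, 28]
t=2: [23, 19, 21, 23, 29, 18, 36, 37, 26, 35, 27, 26, 29, 25, 26, 29, 38, 26]
t=3: [27, 22, 15, 29, 22, 22, 43, 38, 34, 35, 29, 22, 39, 35, 28, 30, 22, 18]
t=4: [20, 24, 40, 39, 24, 15, 13, 24, 40, 44, 28, 17, 26, 25, 43, 35, 22, 11]
t=5: [26, 15, 10, 12, 27, 24, 28, 24, 13, 23, 19, 30, 33, 22, 25, 28, 34, 18]
t=6: [38, 37, 46, 34, 26, 30, 32, 32, 32, 28, 25, 18, 31, 26, 29, 31, 25, 31]
t=7: [36, 35, 43, 35, 34, 22, 34, 44, 38, 38, 22, 25, 37, 36, 37, 34, 32, 22]
t=8: [53, 38, 30, 32, 35, 30, 47, 34, 17, 21, 25, 17, 55, 49, 43, 40, 32, 28]
t=9: [25, 32, 22, 38, 41, 30, 43, 27, 20, 17, 26, 22, 38, 38, 15, 19, 28, 25]
t=10: [28, 29, 17, 6, 19, 21, 18, 21, 20, 7, 18, 25, 7, 20, 20, 22, 23, 24]
t=11: [23, 21, 16, 17, 11, 14, 18, 13, 11, 19, 14, 15, 13, 14, 10, 17, 14, 21]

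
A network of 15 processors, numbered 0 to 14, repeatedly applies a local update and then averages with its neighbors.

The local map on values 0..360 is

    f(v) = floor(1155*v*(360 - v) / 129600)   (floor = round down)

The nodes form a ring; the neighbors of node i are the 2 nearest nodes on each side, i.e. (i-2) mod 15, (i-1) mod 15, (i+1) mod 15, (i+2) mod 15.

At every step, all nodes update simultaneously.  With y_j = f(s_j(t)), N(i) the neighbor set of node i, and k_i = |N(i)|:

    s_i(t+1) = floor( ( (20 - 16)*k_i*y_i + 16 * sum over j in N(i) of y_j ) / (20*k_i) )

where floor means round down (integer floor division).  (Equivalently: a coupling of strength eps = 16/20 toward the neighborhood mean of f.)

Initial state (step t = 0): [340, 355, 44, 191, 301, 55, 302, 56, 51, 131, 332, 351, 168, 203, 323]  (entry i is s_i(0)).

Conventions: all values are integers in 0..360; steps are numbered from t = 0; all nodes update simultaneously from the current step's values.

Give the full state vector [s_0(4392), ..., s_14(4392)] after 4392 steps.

Simulating step by step:
t=0: [340, 355, 44, 191, 301, 55, 302, 56, 51, 131, 332, 351, 168, 203, 323]
t=1: [117, 118, 128, 146, 174, 180, 150, 172, 159, 133, 160, 189, 157, 153, 150]
t=2: [266, 265, 267, 274, 279, 284, 285, 281, 281, 282, 282, 281, 283, 277, 270]
t=3: [217, 218, 215, 209, 202, 198, 195, 194, 195, 196, 196, 197, 201, 206, 212]
t=4: [277, 277, 278, 280, 282, 284, 285, 286, 286, 286, 285, 284, 283, 281, 279]
t=5: [201, 202, 201, 198, 196, 193, 190, 189, 188, 189, 190, 192, 194, 197, 200]
t=6: [284, 284, 284, 285, 285, 286, 287, 287, 287, 287, 287, 287, 286, 285, 285]
t=7: [191, 191, 191, 190, 189, 188, 187, 186, 186, 186, 186, 187, 188, 189, 190]
t=8: [287, 287, 287, 287, 287, 287, 288, 288, 288, 288, 288, 288, 287, 287, 287]
t=9: [186, 186, 186, 186, 185, 185, 184, 184, 184, 184, 184, 184, 185, 185, 186]
t=10: [288, 288, 288, 288, 288, 288, 288, 288, 288, 288, 288, 288, 288, 288, 288]
t=11: [184, 184, 184, 184, 184, 184, 184, 184, 184, 184, 184, 184, 184, 184, 184]
t=12: [288, 288, 288, 288, 288, 288, 288, 288, 288, 288, 288, 288, 288, 288, 288]

Answer: [288, 288, 288, 288, 288, 288, 288, 288, 288, 288, 288, 288, 288, 288, 288]
Key observation: The state at step 10, [288, 288, 288, 288, 288, 288, 288, 288, 288, 288, 288, 288, 288, 288, 288], reappears at step 12: the system is in a cycle of period 2 from step 10 on.  Therefore the state at step 4392 equals the state at step 10 + ((4392 - 10) mod 2) = 10, which is [288, 288, 288, 288, 288, 288, 288, 288, 288, 288, 288, 288, 288, 288, 288].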